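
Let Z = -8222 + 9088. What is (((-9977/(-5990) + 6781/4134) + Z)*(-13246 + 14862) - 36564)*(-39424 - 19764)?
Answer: -501338962163684656/6190665 ≈ -8.0983e+10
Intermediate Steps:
Z = 866
(((-9977/(-5990) + 6781/4134) + Z)*(-13246 + 14862) - 36564)*(-39424 - 19764) = (((-9977/(-5990) + 6781/4134) + 866)*(-13246 + 14862) - 36564)*(-39424 - 19764) = (((-9977*(-1/5990) + 6781*(1/4134)) + 866)*1616 - 36564)*(-59188) = (((9977/5990 + 6781/4134) + 866)*1616 - 36564)*(-59188) = ((20465777/6190665 + 866)*1616 - 36564)*(-59188) = ((5381581667/6190665)*1616 - 36564)*(-59188) = (8696635973872/6190665 - 36564)*(-59188) = (8470280498812/6190665)*(-59188) = -501338962163684656/6190665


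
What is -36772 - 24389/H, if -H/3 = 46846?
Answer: -5167838947/140538 ≈ -36772.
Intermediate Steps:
H = -140538 (H = -3*46846 = -140538)
-36772 - 24389/H = -36772 - 24389/(-140538) = -36772 - 24389*(-1/140538) = -36772 + 24389/140538 = -5167838947/140538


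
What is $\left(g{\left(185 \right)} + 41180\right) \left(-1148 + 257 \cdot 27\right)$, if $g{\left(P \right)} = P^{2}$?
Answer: $436670355$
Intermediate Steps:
$\left(g{\left(185 \right)} + 41180\right) \left(-1148 + 257 \cdot 27\right) = \left(185^{2} + 41180\right) \left(-1148 + 257 \cdot 27\right) = \left(34225 + 41180\right) \left(-1148 + 6939\right) = 75405 \cdot 5791 = 436670355$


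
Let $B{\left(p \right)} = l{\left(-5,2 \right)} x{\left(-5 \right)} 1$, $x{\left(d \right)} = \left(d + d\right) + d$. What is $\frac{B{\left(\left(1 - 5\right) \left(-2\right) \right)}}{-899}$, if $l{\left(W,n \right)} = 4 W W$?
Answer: $\frac{1500}{899} \approx 1.6685$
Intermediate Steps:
$l{\left(W,n \right)} = 4 W^{2}$
$x{\left(d \right)} = 3 d$ ($x{\left(d \right)} = 2 d + d = 3 d$)
$B{\left(p \right)} = -1500$ ($B{\left(p \right)} = 4 \left(-5\right)^{2} \cdot 3 \left(-5\right) 1 = 4 \cdot 25 \left(-15\right) 1 = 100 \left(-15\right) 1 = \left(-1500\right) 1 = -1500$)
$\frac{B{\left(\left(1 - 5\right) \left(-2\right) \right)}}{-899} = - \frac{1500}{-899} = \left(-1500\right) \left(- \frac{1}{899}\right) = \frac{1500}{899}$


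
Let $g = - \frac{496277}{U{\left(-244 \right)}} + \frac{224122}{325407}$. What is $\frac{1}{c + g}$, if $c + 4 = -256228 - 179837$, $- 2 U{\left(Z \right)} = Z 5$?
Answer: $- \frac{198498270}{86720297395949} \approx -2.2889 \cdot 10^{-6}$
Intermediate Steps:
$U{\left(Z \right)} = - \frac{5 Z}{2}$ ($U{\left(Z \right)} = - \frac{Z 5}{2} = - \frac{5 Z}{2}$)
$g = - \frac{161355295319}{198498270}$ ($g = - \frac{496277}{\left(- \frac{5}{2}\right) \left(-244\right)} + \frac{224122}{325407} = - \frac{496277}{610} + 224122 \cdot \frac{1}{325407} = \left(-496277\right) \frac{1}{610} + \frac{224122}{325407} = - \frac{496277}{610} + \frac{224122}{325407} = - \frac{161355295319}{198498270} \approx -812.88$)
$c = -436069$ ($c = -4 - 436065 = -436069$)
$\frac{1}{c + g} = \frac{1}{-436069 - \frac{161355295319}{198498270}} = \frac{1}{- \frac{86720297395949}{198498270}} = - \frac{198498270}{86720297395949}$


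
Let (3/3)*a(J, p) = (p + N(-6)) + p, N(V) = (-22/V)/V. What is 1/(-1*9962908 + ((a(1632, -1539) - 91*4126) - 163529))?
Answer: -18/189089669 ≈ -9.5193e-8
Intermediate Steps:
N(V) = -22/V²
a(J, p) = -11/18 + 2*p (a(J, p) = (p - 22/(-6)²) + p = (p - 22*1/36) + p = (p - 11/18) + p = (-11/18 + p) + p = -11/18 + 2*p)
1/(-1*9962908 + ((a(1632, -1539) - 91*4126) - 163529)) = 1/(-1*9962908 + (((-11/18 + 2*(-1539)) - 91*4126) - 163529)) = 1/(-9962908 + (((-11/18 - 3078) - 375466) - 163529)) = 1/(-9962908 + ((-55415/18 - 375466) - 163529)) = 1/(-9962908 + (-6813803/18 - 163529)) = 1/(-9962908 - 9757325/18) = 1/(-189089669/18) = -18/189089669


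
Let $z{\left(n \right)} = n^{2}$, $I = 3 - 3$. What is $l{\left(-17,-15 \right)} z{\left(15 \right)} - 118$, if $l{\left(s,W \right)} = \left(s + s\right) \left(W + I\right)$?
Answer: $114632$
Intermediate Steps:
$I = 0$
$l{\left(s,W \right)} = 2 W s$ ($l{\left(s,W \right)} = \left(s + s\right) \left(W + 0\right) = 2 s W = 2 W s$)
$l{\left(-17,-15 \right)} z{\left(15 \right)} - 118 = 2 \left(-15\right) \left(-17\right) 15^{2} - 118 = 510 \cdot 225 - 118 = 114750 - 118 = 114632$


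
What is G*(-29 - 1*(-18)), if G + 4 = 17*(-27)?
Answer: 5093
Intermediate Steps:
G = -463 (G = -4 + 17*(-27) = -4 - 459 = -463)
G*(-29 - 1*(-18)) = -463*(-29 - 1*(-18)) = -463*(-29 + 18) = -463*(-11) = 5093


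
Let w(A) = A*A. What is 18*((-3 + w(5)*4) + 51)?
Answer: 2664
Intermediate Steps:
w(A) = A**2
18*((-3 + w(5)*4) + 51) = 18*((-3 + 5**2*4) + 51) = 18*((-3 + 25*4) + 51) = 18*((-3 + 100) + 51) = 18*(97 + 51) = 18*148 = 2664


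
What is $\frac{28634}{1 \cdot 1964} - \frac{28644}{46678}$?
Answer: $\frac{320080259}{22918898} \approx 13.966$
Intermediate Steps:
$\frac{28634}{1 \cdot 1964} - \frac{28644}{46678} = \frac{28634}{1964} - \frac{14322}{23339} = 28634 \cdot \frac{1}{1964} - \frac{14322}{23339} = \frac{14317}{982} - \frac{14322}{23339} = \frac{320080259}{22918898}$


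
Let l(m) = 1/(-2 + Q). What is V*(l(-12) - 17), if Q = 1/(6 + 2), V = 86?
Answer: -22618/15 ≈ -1507.9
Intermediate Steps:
Q = 1/8 ≈ 0.12500
l(m) = -8/15 (l(m) = 1/(-2 + 1/8) = 1/(-15/8) = -8/15)
V*(l(-12) - 17) = 86*(-8/15 - 17) = 86*(-263/15) = -22618/15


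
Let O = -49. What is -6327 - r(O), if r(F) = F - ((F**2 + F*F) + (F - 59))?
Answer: -1584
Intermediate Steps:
r(F) = 59 - 2*F**2 (r(F) = F - ((F**2 + F**2) + (-59 + F)) = F - (2*F**2 + (-59 + F)) = F - (-59 + F + 2*F**2) = F + (59 - F - 2*F**2) = 59 - 2*F**2)
-6327 - r(O) = -6327 - (59 - 2*(-49)**2) = -6327 - (59 - 2*2401) = -6327 - (59 - 4802) = -6327 - 1*(-4743) = -6327 + 4743 = -1584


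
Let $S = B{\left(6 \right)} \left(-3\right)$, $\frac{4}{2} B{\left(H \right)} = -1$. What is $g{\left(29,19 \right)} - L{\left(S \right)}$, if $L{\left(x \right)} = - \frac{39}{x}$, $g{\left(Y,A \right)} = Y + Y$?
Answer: $84$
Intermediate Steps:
$g{\left(Y,A \right)} = 2 Y$
$B{\left(H \right)} = - \frac{1}{2}$ ($B{\left(H \right)} = \frac{1}{2} \left(-1\right) = - \frac{1}{2}$)
$S = \frac{3}{2}$ ($S = \left(- \frac{1}{2}\right) \left(-3\right) = \frac{3}{2} \approx 1.5$)
$g{\left(29,19 \right)} - L{\left(S \right)} = 2 \cdot 29 - - \frac{39}{\frac{3}{2}} = 58 - \left(-39\right) \frac{2}{3} = 58 - -26 = 58 + 26 = 84$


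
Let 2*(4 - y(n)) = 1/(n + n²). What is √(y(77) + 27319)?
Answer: 5*√39423849465/6006 ≈ 165.30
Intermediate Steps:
y(n) = 4 - 1/(2*(n + n²))
√(y(77) + 27319) = √((½)*(-1 + 8*77 + 8*77²)/(77*(1 + 77)) + 27319) = √((½)*(1/77)*(-1 + 616 + 8*5929)/78 + 27319) = √((½)*(1/77)*(1/78)*(-1 + 616 + 47432) + 27319) = √((½)*(1/77)*(1/78)*48047 + 27319) = √(48047/12012 + 27319) = √(328203875/12012) = 5*√39423849465/6006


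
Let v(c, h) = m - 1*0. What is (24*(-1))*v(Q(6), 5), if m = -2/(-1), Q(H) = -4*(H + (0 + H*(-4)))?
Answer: -48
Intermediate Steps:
Q(H) = 12*H (Q(H) = -4*(H + (0 - 4*H)) = -4*(H - 4*H) = -(-12)*H = 12*H)
m = 2 (m = -2*(-1) = 2)
v(c, h) = 2 (v(c, h) = 2 - 1*0 = 2 + 0 = 2)
(24*(-1))*v(Q(6), 5) = (24*(-1))*2 = -24*2 = -48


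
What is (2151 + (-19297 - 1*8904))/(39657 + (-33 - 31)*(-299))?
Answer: -26050/58793 ≈ -0.44308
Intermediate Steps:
(2151 + (-19297 - 1*8904))/(39657 + (-33 - 31)*(-299)) = (2151 + (-19297 - 8904))/(39657 - 64*(-299)) = (2151 - 28201)/(39657 + 19136) = -26050/58793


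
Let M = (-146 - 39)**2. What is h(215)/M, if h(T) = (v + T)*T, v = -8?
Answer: 8901/6845 ≈ 1.3004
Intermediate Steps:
h(T) = T*(-8 + T) (h(T) = (-8 + T)*T = T*(-8 + T))
M = 34225 (M = (-185)**2 = 34225)
h(215)/M = (215*(-8 + 215))/34225 = (215*207)*(1/34225) = 44505*(1/34225) = 8901/6845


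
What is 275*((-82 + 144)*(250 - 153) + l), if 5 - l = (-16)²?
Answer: 1584825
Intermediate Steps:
l = -251 (l = 5 - 1*(-16)² = 5 - 1*256 = 5 - 256 = -251)
275*((-82 + 144)*(250 - 153) + l) = 275*((-82 + 144)*(250 - 153) - 251) = 275*(62*97 - 251) = 275*(6014 - 251) = 275*5763 = 1584825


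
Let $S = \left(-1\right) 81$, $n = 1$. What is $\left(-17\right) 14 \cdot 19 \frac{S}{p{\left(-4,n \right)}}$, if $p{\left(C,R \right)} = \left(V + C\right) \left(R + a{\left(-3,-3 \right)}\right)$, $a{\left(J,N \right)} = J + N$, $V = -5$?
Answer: $\frac{40698}{5} \approx 8139.6$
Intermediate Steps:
$p{\left(C,R \right)} = \left(-6 + R\right) \left(-5 + C\right)$ ($p{\left(C,R \right)} = \left(-5 + C\right) \left(R - 6\right) = \left(-5 + C\right) \left(-6 + R\right) = \left(-6 + R\right) \left(-5 + C\right)$)
$S = -81$
$\left(-17\right) 14 \cdot 19 \frac{S}{p{\left(-4,n \right)}} = \left(-17\right) 14 \cdot 19 \left(- \frac{81}{30 - -24 - 5 - 4}\right) = \left(-238\right) 19 \left(- \frac{81}{30 + 24 - 5 - 4}\right) = - 4522 \left(- \frac{81}{45}\right) = - 4522 \left(\left(-81\right) \frac{1}{45}\right) = \left(-4522\right) \left(- \frac{9}{5}\right) = \frac{40698}{5}$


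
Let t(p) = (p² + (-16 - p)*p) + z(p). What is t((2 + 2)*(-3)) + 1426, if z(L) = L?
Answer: 1606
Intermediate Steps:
t(p) = p + p² + p*(-16 - p) (t(p) = (p² + (-16 - p)*p) + p = (p² + p*(-16 - p)) + p = p + p² + p*(-16 - p))
t((2 + 2)*(-3)) + 1426 = -15*(2 + 2)*(-3) + 1426 = -60*(-3) + 1426 = -15*(-12) + 1426 = 180 + 1426 = 1606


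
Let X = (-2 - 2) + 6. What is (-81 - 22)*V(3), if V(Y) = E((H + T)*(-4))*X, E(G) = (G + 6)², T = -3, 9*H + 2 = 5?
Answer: -515000/9 ≈ -57222.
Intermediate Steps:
H = ⅓ (H = -2/9 + (⅑)*5 = -2/9 + 5/9 = ⅓ ≈ 0.33333)
X = 2 (X = -4 + 6 = 2)
E(G) = (6 + G)²
V(Y) = 5000/9 (V(Y) = (6 + (⅓ - 3)*(-4))²*2 = (6 - 8/3*(-4))²*2 = (6 + 32/3)²*2 = (50/3)²*2 = (2500/9)*2 = 5000/9)
(-81 - 22)*V(3) = (-81 - 22)*(5000/9) = -103*5000/9 = -515000/9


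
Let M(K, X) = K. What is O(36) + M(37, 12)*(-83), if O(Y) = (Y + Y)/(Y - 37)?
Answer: -3143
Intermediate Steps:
O(Y) = 2*Y/(-37 + Y) (O(Y) = (2*Y)/(-37 + Y) = 2*Y/(-37 + Y))
O(36) + M(37, 12)*(-83) = 2*36/(-37 + 36) + 37*(-83) = 2*36/(-1) - 3071 = 2*36*(-1) - 3071 = -72 - 3071 = -3143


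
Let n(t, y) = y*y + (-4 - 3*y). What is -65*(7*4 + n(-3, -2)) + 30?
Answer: -2180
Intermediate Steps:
n(t, y) = -4 + y² - 3*y (n(t, y) = y² + (-4 - 3*y) = -4 + y² - 3*y)
-65*(7*4 + n(-3, -2)) + 30 = -65*(7*4 + (-4 + (-2)² - 3*(-2))) + 30 = -65*(28 + (-4 + 4 + 6)) + 30 = -65*(28 + 6) + 30 = -65*34 + 30 = -2210 + 30 = -2180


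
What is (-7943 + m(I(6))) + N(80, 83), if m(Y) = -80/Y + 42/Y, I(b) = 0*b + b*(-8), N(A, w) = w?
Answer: -188621/24 ≈ -7859.2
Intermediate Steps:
I(b) = -8*b (I(b) = 0 - 8*b = -8*b)
m(Y) = -38/Y
(-7943 + m(I(6))) + N(80, 83) = (-7943 - 38/((-8*6))) + 83 = (-7943 - 38/(-48)) + 83 = (-7943 - 38*(-1/48)) + 83 = (-7943 + 19/24) + 83 = -190613/24 + 83 = -188621/24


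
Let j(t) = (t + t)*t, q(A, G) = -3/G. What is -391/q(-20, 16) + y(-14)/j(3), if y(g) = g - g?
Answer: 6256/3 ≈ 2085.3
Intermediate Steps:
y(g) = 0
j(t) = 2*t² (j(t) = (2*t)*t = 2*t²)
-391/q(-20, 16) + y(-14)/j(3) = -391/((-3/16)) + 0/((2*3²)) = -391/((-3*1/16)) + 0/((2*9)) = -391/(-3/16) + 0/18 = -391*(-16/3) + 0*(1/18) = 6256/3 + 0 = 6256/3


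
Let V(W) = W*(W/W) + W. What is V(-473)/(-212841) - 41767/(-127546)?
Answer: 9010388563/27147018186 ≈ 0.33191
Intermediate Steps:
V(W) = 2*W (V(W) = W*1 + W = W + W = 2*W)
V(-473)/(-212841) - 41767/(-127546) = (2*(-473))/(-212841) - 41767/(-127546) = -946*(-1/212841) - 41767*(-1/127546) = 946/212841 + 41767/127546 = 9010388563/27147018186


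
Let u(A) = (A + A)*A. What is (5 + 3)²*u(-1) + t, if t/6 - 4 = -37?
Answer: -70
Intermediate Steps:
t = -198 (t = 24 + 6*(-37) = 24 - 222 = -198)
u(A) = 2*A² (u(A) = (2*A)*A = 2*A²)
(5 + 3)²*u(-1) + t = (5 + 3)²*(2*(-1)²) - 198 = 8²*(2*1) - 198 = 64*2 - 198 = 128 - 198 = -70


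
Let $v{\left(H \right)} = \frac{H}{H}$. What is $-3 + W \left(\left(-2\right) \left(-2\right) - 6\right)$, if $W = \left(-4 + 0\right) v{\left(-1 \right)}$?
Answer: $5$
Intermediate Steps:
$v{\left(H \right)} = 1$
$W = -4$ ($W = \left(-4 + 0\right) 1 = \left(-4\right) 1 = -4$)
$-3 + W \left(\left(-2\right) \left(-2\right) - 6\right) = -3 - 4 \left(\left(-2\right) \left(-2\right) - 6\right) = -3 - 4 \left(4 - 6\right) = -3 - -8 = -3 + 8 = 5$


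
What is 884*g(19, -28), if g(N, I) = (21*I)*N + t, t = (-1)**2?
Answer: -9875164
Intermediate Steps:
t = 1
g(N, I) = 1 + 21*I*N (g(N, I) = (21*I)*N + 1 = 21*I*N + 1 = 1 + 21*I*N)
884*g(19, -28) = 884*(1 + 21*(-28)*19) = 884*(1 - 11172) = 884*(-11171) = -9875164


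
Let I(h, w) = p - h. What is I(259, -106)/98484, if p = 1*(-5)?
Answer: -22/8207 ≈ -0.0026806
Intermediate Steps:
p = -5
I(h, w) = -5 - h
I(259, -106)/98484 = (-5 - 1*259)/98484 = (-5 - 259)*(1/98484) = -264*1/98484 = -22/8207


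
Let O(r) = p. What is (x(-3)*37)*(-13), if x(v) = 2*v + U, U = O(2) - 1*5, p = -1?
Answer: 5772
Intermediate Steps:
O(r) = -1
U = -6 (U = -1 - 1*5 = -1 - 5 = -6)
x(v) = -6 + 2*v (x(v) = 2*v - 6 = -6 + 2*v)
(x(-3)*37)*(-13) = ((-6 + 2*(-3))*37)*(-13) = ((-6 - 6)*37)*(-13) = -12*37*(-13) = -444*(-13) = 5772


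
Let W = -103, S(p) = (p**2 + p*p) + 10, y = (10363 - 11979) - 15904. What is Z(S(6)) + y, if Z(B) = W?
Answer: -17623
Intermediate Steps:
y = -17520 (y = -1616 - 15904 = -17520)
S(p) = 10 + 2*p**2 (S(p) = (p**2 + p**2) + 10 = 2*p**2 + 10 = 10 + 2*p**2)
Z(B) = -103
Z(S(6)) + y = -103 - 17520 = -17623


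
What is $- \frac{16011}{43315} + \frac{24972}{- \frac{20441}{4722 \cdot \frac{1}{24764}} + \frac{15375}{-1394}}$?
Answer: $- \frac{224624836477233}{372781931410145} \approx -0.60256$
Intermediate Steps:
$- \frac{16011}{43315} + \frac{24972}{- \frac{20441}{4722 \cdot \frac{1}{24764}} + \frac{15375}{-1394}} = \left(-16011\right) \frac{1}{43315} + \frac{24972}{- \frac{20441}{4722 \cdot \frac{1}{24764}} + 15375 \left(- \frac{1}{1394}\right)} = - \frac{16011}{43315} + \frac{24972}{- \frac{20441}{\frac{2361}{12382}} - \frac{375}{34}} = - \frac{16011}{43315} + \frac{24972}{\left(-20441\right) \frac{12382}{2361} - \frac{375}{34}} = - \frac{16011}{43315} + \frac{24972}{- \frac{253100462}{2361} - \frac{375}{34}} = - \frac{16011}{43315} + \frac{24972}{- \frac{8606301083}{80274}} = - \frac{16011}{43315} + 24972 \left(- \frac{80274}{8606301083}\right) = - \frac{16011}{43315} - \frac{2004602328}{8606301083} = - \frac{224624836477233}{372781931410145}$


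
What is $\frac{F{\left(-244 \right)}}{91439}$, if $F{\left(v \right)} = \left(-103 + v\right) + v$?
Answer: $- \frac{591}{91439} \approx -0.0064633$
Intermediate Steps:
$F{\left(v \right)} = -103 + 2 v$
$\frac{F{\left(-244 \right)}}{91439} = \frac{-103 + 2 \left(-244\right)}{91439} = \left(-103 - 488\right) \frac{1}{91439} = \left(-591\right) \frac{1}{91439} = - \frac{591}{91439}$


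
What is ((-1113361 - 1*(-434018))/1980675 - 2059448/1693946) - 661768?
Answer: -1110170216145560639/1677578246775 ≈ -6.6177e+5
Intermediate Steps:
((-1113361 - 1*(-434018))/1980675 - 2059448/1693946) - 661768 = ((-1113361 + 434018)*(1/1980675) - 2059448*1/1693946) - 661768 = (-679343*1/1980675 - 1029724/846973) - 661768 = (-679343/1980675 - 1029724/846973) - 661768 = -2614933762439/1677578246775 - 661768 = -1110170216145560639/1677578246775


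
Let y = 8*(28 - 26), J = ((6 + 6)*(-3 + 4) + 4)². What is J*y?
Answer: 4096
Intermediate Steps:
J = 256 (J = (12*1 + 4)² = (12 + 4)² = 16² = 256)
y = 16 (y = 8*2 = 16)
J*y = 256*16 = 4096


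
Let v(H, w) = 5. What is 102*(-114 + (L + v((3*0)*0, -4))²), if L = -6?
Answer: -11526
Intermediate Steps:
102*(-114 + (L + v((3*0)*0, -4))²) = 102*(-114 + (-6 + 5)²) = 102*(-114 + (-1)²) = 102*(-114 + 1) = 102*(-113) = -11526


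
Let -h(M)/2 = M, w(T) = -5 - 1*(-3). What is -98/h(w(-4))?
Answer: -49/2 ≈ -24.500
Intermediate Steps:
w(T) = -2 (w(T) = -5 + 3 = -2)
h(M) = -2*M
-98/h(w(-4)) = -98/((-2*(-2))) = -98/4 = -98*¼ = -49/2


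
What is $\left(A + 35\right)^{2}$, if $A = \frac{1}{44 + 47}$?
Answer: $\frac{10150596}{8281} \approx 1225.8$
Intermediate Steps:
$A = \frac{1}{91} \approx 0.010989$
$\left(A + 35\right)^{2} = \left(\frac{1}{91} + 35\right)^{2} = \left(\frac{3186}{91}\right)^{2} = \frac{10150596}{8281}$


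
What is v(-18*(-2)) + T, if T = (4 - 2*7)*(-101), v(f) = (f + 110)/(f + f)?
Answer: 36433/36 ≈ 1012.0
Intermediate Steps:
v(f) = (110 + f)/(2*f) (v(f) = (110 + f)/((2*f)) = (110 + f)*(1/(2*f)) = (110 + f)/(2*f))
T = 1010 (T = (4 - 14)*(-101) = -10*(-101) = 1010)
v(-18*(-2)) + T = (110 - 18*(-2))/(2*((-18*(-2)))) + 1010 = (½)*(110 + 36)/36 + 1010 = (½)*(1/36)*146 + 1010 = 73/36 + 1010 = 36433/36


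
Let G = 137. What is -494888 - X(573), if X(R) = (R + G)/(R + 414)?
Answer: -488455166/987 ≈ -4.9489e+5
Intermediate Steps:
X(R) = (137 + R)/(414 + R) (X(R) = (R + 137)/(R + 414) = (137 + R)/(414 + R))
-494888 - X(573) = -494888 - (137 + 573)/(414 + 573) = -494888 - 710/987 = -488455166/987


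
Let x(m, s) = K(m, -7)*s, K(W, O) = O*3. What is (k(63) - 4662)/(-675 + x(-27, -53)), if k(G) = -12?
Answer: -779/73 ≈ -10.671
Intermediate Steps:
K(W, O) = 3*O
x(m, s) = -21*s (x(m, s) = (3*(-7))*s = -21*s)
(k(63) - 4662)/(-675 + x(-27, -53)) = (-12 - 4662)/(-675 - 21*(-53)) = -4674/(-675 + 1113) = -4674/438 = -4674*1/438 = -779/73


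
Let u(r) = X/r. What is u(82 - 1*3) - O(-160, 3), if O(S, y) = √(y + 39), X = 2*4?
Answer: 8/79 - √42 ≈ -6.3795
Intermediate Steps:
X = 8
O(S, y) = √(39 + y)
u(r) = 8/r
u(82 - 1*3) - O(-160, 3) = 8/(82 - 1*3) - √(39 + 3) = 8/(82 - 3) - √42 = 8/79 - √42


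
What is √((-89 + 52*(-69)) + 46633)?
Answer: 2*√10739 ≈ 207.26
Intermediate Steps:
√((-89 + 52*(-69)) + 46633) = √((-89 - 3588) + 46633) = √(-3677 + 46633) = √42956 = 2*√10739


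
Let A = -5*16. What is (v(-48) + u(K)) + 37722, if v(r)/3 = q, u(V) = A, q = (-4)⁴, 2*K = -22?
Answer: 38410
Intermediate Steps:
K = -11 (K = (½)*(-22) = -11)
q = 256
A = -80
u(V) = -80
v(r) = 768 (v(r) = 3*256 = 768)
(v(-48) + u(K)) + 37722 = (768 - 80) + 37722 = 688 + 37722 = 38410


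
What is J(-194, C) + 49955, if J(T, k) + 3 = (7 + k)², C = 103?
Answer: 62052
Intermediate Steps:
J(T, k) = -3 + (7 + k)²
J(-194, C) + 49955 = (-3 + (7 + 103)²) + 49955 = (-3 + 110²) + 49955 = (-3 + 12100) + 49955 = 12097 + 49955 = 62052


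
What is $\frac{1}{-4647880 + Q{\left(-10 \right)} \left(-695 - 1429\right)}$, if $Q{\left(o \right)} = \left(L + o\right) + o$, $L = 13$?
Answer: $- \frac{1}{4633012} \approx -2.1584 \cdot 10^{-7}$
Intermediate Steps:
$Q{\left(o \right)} = 13 + 2 o$ ($Q{\left(o \right)} = \left(13 + o\right) + o = 13 + 2 o$)
$\frac{1}{-4647880 + Q{\left(-10 \right)} \left(-695 - 1429\right)} = \frac{1}{-4647880 + \left(13 + 2 \left(-10\right)\right) \left(-695 - 1429\right)} = \frac{1}{-4647880 + \left(13 - 20\right) \left(-2124\right)} = \frac{1}{-4647880 - -14868} = \frac{1}{-4647880 + 14868} = \frac{1}{-4633012} = - \frac{1}{4633012}$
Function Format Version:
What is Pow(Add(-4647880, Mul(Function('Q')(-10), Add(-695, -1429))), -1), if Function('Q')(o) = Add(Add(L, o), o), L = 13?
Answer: Rational(-1, 4633012) ≈ -2.1584e-7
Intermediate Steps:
Function('Q')(o) = Add(13, Mul(2, o)) (Function('Q')(o) = Add(Add(13, o), o) = Add(13, Mul(2, o)))
Pow(Add(-4647880, Mul(Function('Q')(-10), Add(-695, -1429))), -1) = Pow(Add(-4647880, Mul(Add(13, Mul(2, -10)), Add(-695, -1429))), -1) = Pow(Add(-4647880, Mul(Add(13, -20), -2124)), -1) = Pow(Add(-4647880, Mul(-7, -2124)), -1) = Pow(Add(-4647880, 14868), -1) = Pow(-4633012, -1) = Rational(-1, 4633012)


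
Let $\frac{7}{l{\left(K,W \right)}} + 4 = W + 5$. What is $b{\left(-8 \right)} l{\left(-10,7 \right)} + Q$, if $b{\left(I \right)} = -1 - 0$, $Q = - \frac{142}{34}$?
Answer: $- \frac{687}{136} \approx -5.0515$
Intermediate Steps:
$Q = - \frac{71}{17}$ ($Q = \left(-142\right) \frac{1}{34} = - \frac{71}{17} \approx -4.1765$)
$l{\left(K,W \right)} = \frac{7}{1 + W}$ ($l{\left(K,W \right)} = \frac{7}{-4 + \left(W + 5\right)} = \frac{7}{-4 + \left(5 + W\right)} = \frac{7}{1 + W}$)
$b{\left(I \right)} = -1$ ($b{\left(I \right)} = -1 + 0 = -1$)
$b{\left(-8 \right)} l{\left(-10,7 \right)} + Q = - \frac{7}{1 + 7} - \frac{71}{17} = - \frac{7}{8} - \frac{71}{17} = - \frac{687}{136}$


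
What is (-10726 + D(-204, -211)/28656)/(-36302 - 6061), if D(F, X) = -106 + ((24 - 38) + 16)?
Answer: 38420545/151744266 ≈ 0.25319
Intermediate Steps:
D(F, X) = -104 (D(F, X) = -106 + (-14 + 16) = -106 + 2 = -104)
(-10726 + D(-204, -211)/28656)/(-36302 - 6061) = (-10726 - 104/28656)/(-36302 - 6061) = (-10726 - 104*1/28656)/(-42363) = (-10726 - 13/3582)*(-1/42363) = -38420545/3582*(-1/42363) = 38420545/151744266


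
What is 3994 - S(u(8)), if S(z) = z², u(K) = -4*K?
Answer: 2970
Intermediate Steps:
3994 - S(u(8)) = 3994 - (-4*8)² = 3994 - 1*(-32)² = 3994 - 1*1024 = 3994 - 1024 = 2970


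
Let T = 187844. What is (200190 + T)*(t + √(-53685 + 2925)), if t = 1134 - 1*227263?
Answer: -87745740386 + 2328204*I*√1410 ≈ -8.7746e+10 + 8.7424e+7*I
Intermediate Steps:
t = -226129 (t = 1134 - 227263 = -226129)
(200190 + T)*(t + √(-53685 + 2925)) = (200190 + 187844)*(-226129 + √(-53685 + 2925)) = 388034*(-226129 + √(-50760)) = 388034*(-226129 + 6*I*√1410) = -87745740386 + 2328204*I*√1410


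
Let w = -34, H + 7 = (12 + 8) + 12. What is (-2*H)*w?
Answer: 1700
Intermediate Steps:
H = 25 (H = -7 + ((12 + 8) + 12) = -7 + (20 + 12) = -7 + 32 = 25)
(-2*H)*w = -2*25*(-34) = -50*(-34) = 1700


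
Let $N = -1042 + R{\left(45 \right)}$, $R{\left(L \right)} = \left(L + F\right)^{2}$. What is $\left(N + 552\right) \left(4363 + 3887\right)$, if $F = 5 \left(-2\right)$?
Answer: $6063750$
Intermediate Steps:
$F = -10$
$R{\left(L \right)} = \left(-10 + L\right)^{2}$ ($R{\left(L \right)} = \left(L - 10\right)^{2} = \left(-10 + L\right)^{2}$)
$N = 183$ ($N = -1042 + \left(-10 + 45\right)^{2} = -1042 + 35^{2} = -1042 + 1225 = 183$)
$\left(N + 552\right) \left(4363 + 3887\right) = \left(183 + 552\right) \left(4363 + 3887\right) = 735 \cdot 8250 = 6063750$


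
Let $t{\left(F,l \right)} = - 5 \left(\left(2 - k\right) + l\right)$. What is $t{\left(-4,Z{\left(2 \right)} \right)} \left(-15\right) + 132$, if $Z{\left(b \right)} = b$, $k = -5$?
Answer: $807$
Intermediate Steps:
$t{\left(F,l \right)} = -35 - 5 l$ ($t{\left(F,l \right)} = - 5 \left(\left(2 - -5\right) + l\right) = - 5 \left(\left(2 + 5\right) + l\right) = - 5 \left(7 + l\right) = -35 - 5 l$)
$t{\left(-4,Z{\left(2 \right)} \right)} \left(-15\right) + 132 = \left(-35 - 10\right) \left(-15\right) + 132 = \left(-45\right) \left(-15\right) + 132 = 675 + 132 = 807$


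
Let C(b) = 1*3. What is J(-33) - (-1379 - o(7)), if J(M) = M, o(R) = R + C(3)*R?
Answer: 1374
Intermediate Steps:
C(b) = 3
o(R) = 4*R (o(R) = R + 3*R = 4*R)
J(-33) - (-1379 - o(7)) = -33 - (-1379 - 4*7) = -33 - (-1379 - 1*28) = -33 - (-1379 - 28) = -33 - 1*(-1407) = -33 + 1407 = 1374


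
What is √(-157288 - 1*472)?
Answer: 8*I*√2465 ≈ 397.19*I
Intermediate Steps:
√(-157288 - 1*472) = √(-157288 - 472) = √(-157760) = 8*I*√2465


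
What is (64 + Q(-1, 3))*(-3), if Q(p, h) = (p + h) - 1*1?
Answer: -195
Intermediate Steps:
Q(p, h) = -1 + h + p (Q(p, h) = (h + p) - 1 = -1 + h + p)
(64 + Q(-1, 3))*(-3) = (64 + (-1 + 3 - 1))*(-3) = (64 + 1)*(-3) = 65*(-3) = -195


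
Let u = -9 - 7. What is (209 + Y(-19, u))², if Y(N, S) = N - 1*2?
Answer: 35344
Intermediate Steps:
u = -16
Y(N, S) = -2 + N (Y(N, S) = N - 2 = -2 + N)
(209 + Y(-19, u))² = (209 + (-2 - 19))² = (209 - 21)² = 188² = 35344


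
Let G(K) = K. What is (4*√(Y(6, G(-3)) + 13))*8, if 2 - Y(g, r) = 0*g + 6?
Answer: 96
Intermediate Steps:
Y(g, r) = -4 (Y(g, r) = 2 - (0*g + 6) = 2 - (0 + 6) = 2 - 1*6 = 2 - 6 = -4)
(4*√(Y(6, G(-3)) + 13))*8 = (4*√(-4 + 13))*8 = (4*√9)*8 = (4*3)*8 = 12*8 = 96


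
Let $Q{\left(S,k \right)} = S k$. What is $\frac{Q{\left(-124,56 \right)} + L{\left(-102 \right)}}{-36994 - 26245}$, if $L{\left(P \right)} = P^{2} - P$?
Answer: $- \frac{3562}{63239} \approx -0.056326$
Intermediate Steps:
$\frac{Q{\left(-124,56 \right)} + L{\left(-102 \right)}}{-36994 - 26245} = \frac{\left(-124\right) 56 - 102 \left(-1 - 102\right)}{-36994 - 26245} = \frac{-6944 - -10506}{-63239} = \left(-6944 + 10506\right) \left(- \frac{1}{63239}\right) = 3562 \left(- \frac{1}{63239}\right) = - \frac{3562}{63239}$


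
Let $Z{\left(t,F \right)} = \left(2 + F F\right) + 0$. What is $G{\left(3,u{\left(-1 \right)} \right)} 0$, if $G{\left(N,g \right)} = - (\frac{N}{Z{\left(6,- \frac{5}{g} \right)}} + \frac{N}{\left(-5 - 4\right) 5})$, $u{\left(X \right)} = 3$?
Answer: $0$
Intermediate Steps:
$Z{\left(t,F \right)} = 2 + F^{2}$ ($Z{\left(t,F \right)} = \left(2 + F^{2}\right) + 0 = 2 + F^{2}$)
$G{\left(N,g \right)} = \frac{N}{45} - \frac{N}{2 + \frac{25}{g^{2}}}$ ($G{\left(N,g \right)} = - (\frac{N}{2 + \left(- \frac{5}{g}\right)^{2}} + \frac{N}{\left(-5 - 4\right) 5}) = - (\frac{N}{2 + \frac{25}{g^{2}}} + \frac{N}{\left(-9\right) 5}) = - (\frac{N}{2 + \frac{25}{g^{2}}} + \frac{N}{-45}) = - (\frac{N}{2 + \frac{25}{g^{2}}} + N \left(- \frac{1}{45}\right)) = - (\frac{N}{2 + \frac{25}{g^{2}}} - \frac{N}{45}) = - (- \frac{N}{45} + \frac{N}{2 + \frac{25}{g^{2}}}) = \frac{N}{45} - \frac{N}{2 + \frac{25}{g^{2}}}$)
$G{\left(3,u{\left(-1 \right)} \right)} 0 = \frac{1}{45} \cdot 3 \frac{1}{25 + 2 \cdot 3^{2}} \left(25 - 43 \cdot 3^{2}\right) 0 = \frac{1}{45} \cdot 3 \frac{1}{25 + 2 \cdot 9} \left(25 - 387\right) 0 = \frac{1}{45} \cdot 3 \frac{1}{25 + 18} \left(25 - 387\right) 0 = \frac{1}{45} \cdot 3 \cdot \frac{1}{43} \left(-362\right) 0 = \left(- \frac{362}{645}\right) 0 = 0$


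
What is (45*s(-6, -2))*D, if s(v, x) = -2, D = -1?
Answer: 90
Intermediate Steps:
(45*s(-6, -2))*D = (45*(-2))*(-1) = -90*(-1) = 90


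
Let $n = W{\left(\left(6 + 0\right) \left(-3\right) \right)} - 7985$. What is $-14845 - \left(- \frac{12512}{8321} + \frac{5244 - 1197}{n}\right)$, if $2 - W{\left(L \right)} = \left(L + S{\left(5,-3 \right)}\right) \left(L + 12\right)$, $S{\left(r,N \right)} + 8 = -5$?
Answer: $- \frac{336313946930}{22658083} \approx -14843.0$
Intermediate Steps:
$S{\left(r,N \right)} = -13$ ($S{\left(r,N \right)} = -8 - 5 = -13$)
$W{\left(L \right)} = 2 - \left(-13 + L\right) \left(12 + L\right)$ ($W{\left(L \right)} = 2 - \left(L - 13\right) \left(L + 12\right) = 2 - \left(-13 + L\right) \left(12 + L\right)$)
$n = -8169$ ($n = \left(158 + \left(6 + 0\right) \left(-3\right) - \left(\left(6 + 0\right) \left(-3\right)\right)^{2}\right) - 7985 = \left(158 + 6 \left(-3\right) - \left(6 \left(-3\right)\right)^{2}\right) - 7985 = \left(158 - 18 - \left(-18\right)^{2}\right) - 7985 = \left(158 - 18 - 324\right) - 7985 = -184 - 7985 = -8169$)
$-14845 - \left(- \frac{12512}{8321} + \frac{5244 - 1197}{n}\right) = -14845 - \left(- \frac{12512}{8321} + \frac{5244 - 1197}{-8169}\right) = -14845 - \left(\left(-12512\right) \frac{1}{8321} + 4047 \left(- \frac{1}{8169}\right)\right) = -14845 - \left(- \frac{12512}{8321} - \frac{1349}{2723}\right) = -14845 - - \frac{45295205}{22658083} = -14845 + \frac{45295205}{22658083} = - \frac{336313946930}{22658083}$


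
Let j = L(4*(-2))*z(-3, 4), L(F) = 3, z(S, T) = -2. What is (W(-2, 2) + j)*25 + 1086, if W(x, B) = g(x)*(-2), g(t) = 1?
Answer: 886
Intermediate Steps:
W(x, B) = -2 (W(x, B) = 1*(-2) = -2)
j = -6 (j = 3*(-2) = -6)
(W(-2, 2) + j)*25 + 1086 = (-2 - 6)*25 + 1086 = -8*25 + 1086 = -200 + 1086 = 886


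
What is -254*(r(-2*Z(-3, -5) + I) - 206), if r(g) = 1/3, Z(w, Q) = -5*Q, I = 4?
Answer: 156718/3 ≈ 52239.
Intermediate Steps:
r(g) = ⅓
-254*(r(-2*Z(-3, -5) + I) - 206) = -254*(⅓ - 206) = -254*(-617/3) = 156718/3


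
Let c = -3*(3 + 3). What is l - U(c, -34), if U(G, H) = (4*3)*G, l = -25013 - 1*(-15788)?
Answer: -9009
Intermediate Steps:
c = -18 (c = -3*6 = -18)
l = -9225 (l = -25013 + 15788 = -9225)
U(G, H) = 12*G
l - U(c, -34) = -9225 - 12*(-18) = -9225 - 1*(-216) = -9225 + 216 = -9009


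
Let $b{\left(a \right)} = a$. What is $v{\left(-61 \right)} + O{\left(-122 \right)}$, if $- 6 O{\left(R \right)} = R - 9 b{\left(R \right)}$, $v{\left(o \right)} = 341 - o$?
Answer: $\frac{718}{3} \approx 239.33$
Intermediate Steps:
$O{\left(R \right)} = \frac{4 R}{3}$ ($O{\left(R \right)} = - \frac{R - 9 R}{6} = - \frac{\left(-8\right) R}{6} = \frac{4 R}{3}$)
$v{\left(-61 \right)} + O{\left(-122 \right)} = \left(341 - -61\right) + \frac{4}{3} \left(-122\right) = \left(341 + 61\right) - \frac{488}{3} = 402 - \frac{488}{3} = \frac{718}{3}$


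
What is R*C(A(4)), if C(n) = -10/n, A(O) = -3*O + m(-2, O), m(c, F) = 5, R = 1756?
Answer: 17560/7 ≈ 2508.6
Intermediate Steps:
A(O) = 5 - 3*O (A(O) = -3*O + 5 = 5 - 3*O)
R*C(A(4)) = 1756*(-10/(5 - 3*4)) = 1756*(-10/(5 - 12)) = 1756*(-10/(-7)) = 1756*(-10*(-⅐)) = 1756*(10/7) = 17560/7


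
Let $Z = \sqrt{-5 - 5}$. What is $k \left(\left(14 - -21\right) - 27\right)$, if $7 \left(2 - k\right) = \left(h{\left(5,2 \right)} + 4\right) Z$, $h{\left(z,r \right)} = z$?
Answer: $16 - \frac{72 i \sqrt{10}}{7} \approx 16.0 - 32.526 i$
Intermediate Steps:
$Z = i \sqrt{10}$ ($Z = \sqrt{-10} = i \sqrt{10} \approx 3.1623 i$)
$k = 2 - \frac{9 i \sqrt{10}}{7}$ ($k = 2 - \frac{\left(5 + 4\right) i \sqrt{10}}{7} = 2 - \frac{9 i \sqrt{10}}{7} \approx 2.0 - 4.0658 i$)
$k \left(\left(14 - -21\right) - 27\right) = \left(2 - \frac{9 i \sqrt{10}}{7}\right) \left(\left(14 - -21\right) - 27\right) = \left(2 - \frac{9 i \sqrt{10}}{7}\right) \left(\left(14 + 21\right) - 27\right) = \left(2 - \frac{9 i \sqrt{10}}{7}\right) \left(35 - 27\right) = \left(2 - \frac{9 i \sqrt{10}}{7}\right) 8 = 16 - \frac{72 i \sqrt{10}}{7}$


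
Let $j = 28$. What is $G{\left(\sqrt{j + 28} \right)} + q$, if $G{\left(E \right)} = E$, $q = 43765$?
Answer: $43765 + 2 \sqrt{14} \approx 43773.0$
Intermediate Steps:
$G{\left(\sqrt{j + 28} \right)} + q = \sqrt{28 + 28} + 43765 = \sqrt{56} + 43765 = 2 \sqrt{14} + 43765 = 43765 + 2 \sqrt{14}$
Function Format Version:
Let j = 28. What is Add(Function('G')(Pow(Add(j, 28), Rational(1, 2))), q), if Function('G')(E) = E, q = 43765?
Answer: Add(43765, Mul(2, Pow(14, Rational(1, 2)))) ≈ 43773.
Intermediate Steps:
Add(Function('G')(Pow(Add(j, 28), Rational(1, 2))), q) = Add(Pow(Add(28, 28), Rational(1, 2)), 43765) = Add(Pow(56, Rational(1, 2)), 43765) = Add(Mul(2, Pow(14, Rational(1, 2))), 43765) = Add(43765, Mul(2, Pow(14, Rational(1, 2))))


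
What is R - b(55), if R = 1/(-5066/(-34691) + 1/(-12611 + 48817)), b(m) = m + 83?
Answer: -24060669260/183454287 ≈ -131.15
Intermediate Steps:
b(m) = 83 + m
R = 1256022346/183454287 (R = 1/(-5066*(-1/34691) + 1/36206) = 1/(5066/34691 + 1/36206) = 1/(183454287/1256022346) = 1256022346/183454287 ≈ 6.8465)
R - b(55) = 1256022346/183454287 - (83 + 55) = 1256022346/183454287 - 1*138 = 1256022346/183454287 - 138 = -24060669260/183454287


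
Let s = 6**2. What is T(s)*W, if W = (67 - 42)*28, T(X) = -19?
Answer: -13300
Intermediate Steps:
s = 36
W = 700 (W = 25*28 = 700)
T(s)*W = -19*700 = -13300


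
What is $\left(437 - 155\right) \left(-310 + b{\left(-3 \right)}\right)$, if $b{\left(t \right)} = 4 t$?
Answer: $-90804$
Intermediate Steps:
$\left(437 - 155\right) \left(-310 + b{\left(-3 \right)}\right) = \left(437 - 155\right) \left(-310 + 4 \left(-3\right)\right) = 282 \left(-310 - 12\right) = 282 \left(-322\right) = -90804$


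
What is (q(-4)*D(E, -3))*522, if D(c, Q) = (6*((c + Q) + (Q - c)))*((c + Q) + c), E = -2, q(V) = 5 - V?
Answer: 1183896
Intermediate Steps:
D(c, Q) = 12*Q*(Q + 2*c) (D(c, Q) = (6*((Q + c) + (Q - c)))*((Q + c) + c) = (6*(2*Q))*(Q + 2*c) = (12*Q)*(Q + 2*c) = 12*Q*(Q + 2*c))
(q(-4)*D(E, -3))*522 = ((5 - 1*(-4))*(12*(-3)*(-3 + 2*(-2))))*522 = ((5 + 4)*(12*(-3)*(-3 - 4)))*522 = (9*(12*(-3)*(-7)))*522 = (9*252)*522 = 2268*522 = 1183896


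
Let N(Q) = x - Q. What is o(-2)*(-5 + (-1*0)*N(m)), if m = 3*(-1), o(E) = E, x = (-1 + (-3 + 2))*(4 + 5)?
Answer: 10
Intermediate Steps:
x = -18 (x = (-1 - 1)*9 = -2*9 = -18)
m = -3
N(Q) = -18 - Q
o(-2)*(-5 + (-1*0)*N(m)) = -2*(-5 + (-1*0)*(-18 - 1*(-3))) = -2*(-5 + 0*(-18 + 3)) = -2*(-5 + 0*(-15)) = -2*(-5 + 0) = -2*(-5) = 10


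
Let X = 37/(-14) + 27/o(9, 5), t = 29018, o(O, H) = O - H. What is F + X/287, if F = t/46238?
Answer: 119253009/185784284 ≈ 0.64189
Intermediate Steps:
X = 115/28 (X = 37/(-14) + 27/(9 - 1*5) = 37*(-1/14) + 27/(9 - 5) = -37/14 + 27/4 = 115/28 ≈ 4.1071)
F = 14509/23119 (F = 29018/46238 = 29018*(1/46238) = 14509/23119 ≈ 0.62758)
F + X/287 = 14509/23119 + (115/28)/287 = 14509/23119 + (1/287)*(115/28) = 14509/23119 + 115/8036 = 119253009/185784284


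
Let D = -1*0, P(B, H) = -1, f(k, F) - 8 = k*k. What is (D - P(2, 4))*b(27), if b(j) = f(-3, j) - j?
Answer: -10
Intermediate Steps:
f(k, F) = 8 + k**2 (f(k, F) = 8 + k*k = 8 + k**2)
b(j) = 17 - j (b(j) = (8 + (-3)**2) - j = (8 + 9) - j = 17 - j)
D = 0
(D - P(2, 4))*b(27) = (0 - 1*(-1))*(17 - 1*27) = (0 + 1)*(17 - 27) = 1*(-10) = -10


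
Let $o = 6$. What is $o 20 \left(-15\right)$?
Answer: $-1800$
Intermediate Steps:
$o 20 \left(-15\right) = 6 \cdot 20 \left(-15\right) = 120 \left(-15\right) = -1800$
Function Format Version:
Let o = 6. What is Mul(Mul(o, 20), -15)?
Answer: -1800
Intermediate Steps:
Mul(Mul(o, 20), -15) = Mul(Mul(6, 20), -15) = Mul(120, -15) = -1800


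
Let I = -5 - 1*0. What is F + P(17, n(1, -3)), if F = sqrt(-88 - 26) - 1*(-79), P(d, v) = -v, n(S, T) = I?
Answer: 84 + I*sqrt(114) ≈ 84.0 + 10.677*I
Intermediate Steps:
I = -5 (I = -5 + 0 = -5)
n(S, T) = -5
F = 79 + I*sqrt(114) (F = sqrt(-114) + 79 = I*sqrt(114) + 79 = 79 + I*sqrt(114) ≈ 79.0 + 10.677*I)
F + P(17, n(1, -3)) = (79 + I*sqrt(114)) - 1*(-5) = (79 + I*sqrt(114)) + 5 = 84 + I*sqrt(114)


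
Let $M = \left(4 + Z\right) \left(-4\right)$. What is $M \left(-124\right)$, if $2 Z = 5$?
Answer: $3224$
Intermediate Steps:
$Z = \frac{5}{2}$ ($Z = \frac{1}{2} \cdot 5 = \frac{5}{2} \approx 2.5$)
$M = -26$ ($M = \left(4 + \frac{5}{2}\right) \left(-4\right) = \frac{13}{2} \left(-4\right) = -26$)
$M \left(-124\right) = \left(-26\right) \left(-124\right) = 3224$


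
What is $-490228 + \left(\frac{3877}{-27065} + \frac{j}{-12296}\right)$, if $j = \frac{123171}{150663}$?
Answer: $- \frac{8193236327426830657}{16713108864040} \approx -4.9023 \cdot 10^{5}$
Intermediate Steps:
$j = \frac{41057}{50221}$ ($j = 123171 \cdot \frac{1}{150663} = \frac{41057}{50221} \approx 0.81753$)
$-490228 + \left(\frac{3877}{-27065} + \frac{j}{-12296}\right) = -490228 + \left(\frac{3877}{-27065} + \frac{41057}{50221 \left(-12296\right)}\right) = -490228 + \left(3877 \left(- \frac{1}{27065}\right) + \frac{41057}{50221} \left(- \frac{1}{12296}\right)\right) = -490228 - \frac{2395226229537}{16713108864040} = - \frac{8193236327426830657}{16713108864040}$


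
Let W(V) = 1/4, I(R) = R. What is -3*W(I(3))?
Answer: -3/4 ≈ -0.75000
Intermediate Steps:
W(V) = 1/4
-3*W(I(3)) = -3*1/4 = -3/4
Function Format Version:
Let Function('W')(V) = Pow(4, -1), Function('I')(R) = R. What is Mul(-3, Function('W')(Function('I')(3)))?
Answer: Rational(-3, 4) ≈ -0.75000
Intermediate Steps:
Function('W')(V) = Rational(1, 4)
Mul(-3, Function('W')(Function('I')(3))) = Mul(-3, Rational(1, 4)) = Rational(-3, 4)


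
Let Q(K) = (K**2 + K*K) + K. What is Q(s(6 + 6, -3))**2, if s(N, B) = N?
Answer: 90000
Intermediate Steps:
Q(K) = K + 2*K**2 (Q(K) = (K**2 + K**2) + K = 2*K**2 + K = K + 2*K**2)
Q(s(6 + 6, -3))**2 = ((6 + 6)*(1 + 2*(6 + 6)))**2 = (12*(1 + 2*12))**2 = (12*(1 + 24))**2 = (12*25)**2 = 300**2 = 90000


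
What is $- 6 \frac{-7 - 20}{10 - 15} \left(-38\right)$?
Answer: $\frac{6156}{5} \approx 1231.2$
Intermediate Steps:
$- 6 \frac{-7 - 20}{10 - 15} \left(-38\right) = - 6 \left(- \frac{27}{-5}\right) \left(-38\right) = - 6 \left(\left(-27\right) \left(- \frac{1}{5}\right)\right) \left(-38\right) = \left(-6\right) \frac{27}{5} \left(-38\right) = \left(- \frac{162}{5}\right) \left(-38\right) = \frac{6156}{5}$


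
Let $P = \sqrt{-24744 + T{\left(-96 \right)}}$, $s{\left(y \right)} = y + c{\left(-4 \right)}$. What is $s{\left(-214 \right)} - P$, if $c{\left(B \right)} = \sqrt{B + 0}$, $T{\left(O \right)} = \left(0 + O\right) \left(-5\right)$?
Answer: $-214 + 2 i - 6 i \sqrt{674} \approx -214.0 - 153.77 i$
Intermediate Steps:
$T{\left(O \right)} = - 5 O$ ($T{\left(O \right)} = O \left(-5\right) = - 5 O$)
$c{\left(B \right)} = \sqrt{B}$
$s{\left(y \right)} = y + 2 i$ ($s{\left(y \right)} = y + \sqrt{-4} = y + 2 i$)
$P = 6 i \sqrt{674}$ ($P = \sqrt{-24744 - -480} = \sqrt{-24744 + 480} = \sqrt{-24264} = 6 i \sqrt{674} \approx 155.77 i$)
$s{\left(-214 \right)} - P = \left(-214 + 2 i\right) - 6 i \sqrt{674} = -214 + 2 i - 6 i \sqrt{674}$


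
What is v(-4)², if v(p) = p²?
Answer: 256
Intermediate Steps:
v(-4)² = ((-4)²)² = 16² = 256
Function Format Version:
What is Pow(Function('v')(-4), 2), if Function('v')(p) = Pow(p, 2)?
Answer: 256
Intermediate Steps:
Pow(Function('v')(-4), 2) = Pow(Pow(-4, 2), 2) = Pow(16, 2) = 256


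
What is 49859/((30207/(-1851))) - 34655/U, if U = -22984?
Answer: -706707919757/231425896 ≈ -3053.7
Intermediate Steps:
49859/((30207/(-1851))) - 34655/U = 49859/((30207/(-1851))) - 34655/(-22984) = 49859/((30207*(-1/1851))) - 34655*(-1/22984) = 49859/(-10069/617) + 34655/22984 = 49859*(-617/10069) + 34655/22984 = -30763003/10069 + 34655/22984 = -706707919757/231425896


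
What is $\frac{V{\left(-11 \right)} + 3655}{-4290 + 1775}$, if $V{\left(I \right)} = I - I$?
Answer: $- \frac{731}{503} \approx -1.4533$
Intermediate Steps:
$V{\left(I \right)} = 0$
$\frac{V{\left(-11 \right)} + 3655}{-4290 + 1775} = \frac{0 + 3655}{-4290 + 1775} = \frac{3655}{-2515} = 3655 \left(- \frac{1}{2515}\right) = - \frac{731}{503}$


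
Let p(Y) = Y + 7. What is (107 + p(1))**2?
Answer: 13225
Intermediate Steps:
p(Y) = 7 + Y
(107 + p(1))**2 = (107 + (7 + 1))**2 = (107 + 8)**2 = 115**2 = 13225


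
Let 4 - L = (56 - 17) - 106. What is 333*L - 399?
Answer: 23244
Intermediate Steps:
L = 71 (L = 4 - ((56 - 17) - 106) = 4 - (39 - 106) = 4 - 1*(-67) = 4 + 67 = 71)
333*L - 399 = 333*71 - 399 = 23643 - 399 = 23244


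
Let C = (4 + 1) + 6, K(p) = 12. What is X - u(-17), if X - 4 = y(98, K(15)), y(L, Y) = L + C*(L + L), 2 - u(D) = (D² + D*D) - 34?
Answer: 2800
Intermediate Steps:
u(D) = 36 - 2*D² (u(D) = 2 - ((D² + D*D) - 34) = 2 - ((D² + D²) - 34) = 2 - (2*D² - 34) = 2 - (-34 + 2*D²) = 2 + (34 - 2*D²) = 36 - 2*D²)
C = 11 (C = 5 + 6 = 11)
y(L, Y) = 23*L (y(L, Y) = L + 11*(L + L) = L + 11*(2*L) = L + 22*L = 23*L)
X = 2258 (X = 4 + 23*98 = 4 + 2254 = 2258)
X - u(-17) = 2258 - (36 - 2*(-17)²) = 2258 - (36 - 2*289) = 2258 - (36 - 578) = 2258 - 1*(-542) = 2258 + 542 = 2800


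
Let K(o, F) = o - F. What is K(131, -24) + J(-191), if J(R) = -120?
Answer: 35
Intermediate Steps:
K(131, -24) + J(-191) = (131 - 1*(-24)) - 120 = (131 + 24) - 120 = 155 - 120 = 35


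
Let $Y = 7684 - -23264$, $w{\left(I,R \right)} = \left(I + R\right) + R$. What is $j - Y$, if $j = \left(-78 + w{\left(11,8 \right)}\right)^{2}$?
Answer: $-28347$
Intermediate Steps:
$w{\left(I,R \right)} = I + 2 R$
$j = 2601$ ($j = \left(-78 + \left(11 + 2 \cdot 8\right)\right)^{2} = \left(-78 + \left(11 + 16\right)\right)^{2} = \left(-78 + 27\right)^{2} = \left(-51\right)^{2} = 2601$)
$Y = 30948$ ($Y = 7684 + 23264 = 30948$)
$j - Y = 2601 - 30948 = -28347$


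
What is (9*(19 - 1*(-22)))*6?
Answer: 2214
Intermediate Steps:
(9*(19 - 1*(-22)))*6 = (9*(19 + 22))*6 = (9*41)*6 = 369*6 = 2214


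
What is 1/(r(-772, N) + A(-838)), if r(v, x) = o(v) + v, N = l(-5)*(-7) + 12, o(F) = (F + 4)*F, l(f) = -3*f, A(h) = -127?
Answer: 1/591997 ≈ 1.6892e-6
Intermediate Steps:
o(F) = F*(4 + F) (o(F) = (4 + F)*F = F*(4 + F))
N = -93 (N = -3*(-5)*(-7) + 12 = 15*(-7) + 12 = -105 + 12 = -93)
r(v, x) = v + v*(4 + v) (r(v, x) = v*(4 + v) + v = v + v*(4 + v))
1/(r(-772, N) + A(-838)) = 1/(-772*(5 - 772) - 127) = 1/(-772*(-767) - 127) = 1/(592124 - 127) = 1/591997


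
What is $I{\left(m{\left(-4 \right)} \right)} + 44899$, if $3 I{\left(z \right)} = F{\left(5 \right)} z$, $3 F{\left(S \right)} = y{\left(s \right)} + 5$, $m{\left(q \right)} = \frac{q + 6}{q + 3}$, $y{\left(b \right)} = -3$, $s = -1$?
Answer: $\frac{404087}{9} \approx 44899.0$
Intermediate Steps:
$m{\left(q \right)} = \frac{6 + q}{3 + q}$
$F{\left(S \right)} = \frac{2}{3}$ ($F{\left(S \right)} = \frac{-3 + 5}{3} = \frac{1}{3} \cdot 2 = \frac{2}{3}$)
$I{\left(z \right)} = \frac{2 z}{9}$ ($I{\left(z \right)} = \frac{\frac{2}{3} z}{3} = \frac{2 z}{9}$)
$I{\left(m{\left(-4 \right)} \right)} + 44899 = \frac{2 \frac{6 - 4}{3 - 4}}{9} + 44899 = \frac{2 \frac{1}{-1} \cdot 2}{9} + 44899 = \frac{2 \left(\left(-1\right) 2\right)}{9} + 44899 = \frac{2}{9} \left(-2\right) + 44899 = - \frac{4}{9} + 44899 = \frac{404087}{9}$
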